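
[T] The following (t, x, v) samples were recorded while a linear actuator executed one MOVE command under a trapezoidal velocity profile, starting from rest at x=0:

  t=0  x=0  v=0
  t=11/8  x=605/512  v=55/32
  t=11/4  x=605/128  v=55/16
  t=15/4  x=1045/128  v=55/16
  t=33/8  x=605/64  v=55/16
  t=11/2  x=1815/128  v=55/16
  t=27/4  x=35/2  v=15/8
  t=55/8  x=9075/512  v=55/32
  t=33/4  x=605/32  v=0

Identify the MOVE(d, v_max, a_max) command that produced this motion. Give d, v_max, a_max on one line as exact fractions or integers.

d=605/32 v_max=55/16 a_max=5/4

final state: t=33/4, x=605/32, v=0 → d = 605/32
a_max = (55/32−0)/(11/8−0) = 5/4
max v = 55/16 over t∈[11/4,11/2] → v_max = 55/16
check: 55/16·(11/4+11/4) = 605/32 ✓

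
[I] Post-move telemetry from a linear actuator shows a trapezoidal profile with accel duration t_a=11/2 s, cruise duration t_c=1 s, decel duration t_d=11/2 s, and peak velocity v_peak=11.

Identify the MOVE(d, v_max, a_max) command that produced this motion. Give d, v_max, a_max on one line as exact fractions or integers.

d=143/2 v_max=11 a_max=2

a_max = 11/(11/2) = 2
d_a = ½·11·11/2 = 121/4; d_c = 11·1 = 11
d = 2·121/4 + 11 = 143/2
t_c = 1 > 0 ⇒ limit active, v_max = 11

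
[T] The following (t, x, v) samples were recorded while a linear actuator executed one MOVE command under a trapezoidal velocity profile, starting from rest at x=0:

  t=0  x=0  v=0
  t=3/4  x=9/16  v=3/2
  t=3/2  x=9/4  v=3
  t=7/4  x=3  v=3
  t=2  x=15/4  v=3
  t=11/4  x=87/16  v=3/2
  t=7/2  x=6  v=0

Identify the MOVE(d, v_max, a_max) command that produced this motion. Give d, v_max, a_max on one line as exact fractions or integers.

final state: t=7/2, x=6, v=0 → d = 6
a_max = (3/2−0)/(3/4−0) = 2
max v = 3 over t∈[3/2,2] → v_max = 3
check: 3·(3/2+1/2) = 6 ✓

d=6 v_max=3 a_max=2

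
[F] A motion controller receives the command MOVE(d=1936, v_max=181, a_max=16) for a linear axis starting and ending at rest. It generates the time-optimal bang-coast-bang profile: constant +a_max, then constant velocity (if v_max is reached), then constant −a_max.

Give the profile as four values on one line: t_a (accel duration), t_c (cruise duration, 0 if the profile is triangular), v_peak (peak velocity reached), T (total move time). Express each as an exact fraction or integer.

v_max²/a_max = 181²/16 = 32761/16
1936 < 32761/16 → triangular
v_peak = √(1936·16) = √30976 = 176
t_a = 176/16 = 11; t_c = 0
T = 2·11 = 22

t_a=11 t_c=0 v_peak=176 T=22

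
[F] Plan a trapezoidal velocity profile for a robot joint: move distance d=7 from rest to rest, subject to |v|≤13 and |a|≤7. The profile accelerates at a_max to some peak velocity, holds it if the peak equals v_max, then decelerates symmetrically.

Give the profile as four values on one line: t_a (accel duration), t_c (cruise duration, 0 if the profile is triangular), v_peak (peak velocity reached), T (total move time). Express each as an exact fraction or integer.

v_max²/a_max = 13²/7 = 169/7
7 < 169/7 ⇒ no cruise
v_peak = √(7·7) = √49 = 7
t_a = 7/7 = 1; t_c = 0
T = 2·1 = 2

t_a=1 t_c=0 v_peak=7 T=2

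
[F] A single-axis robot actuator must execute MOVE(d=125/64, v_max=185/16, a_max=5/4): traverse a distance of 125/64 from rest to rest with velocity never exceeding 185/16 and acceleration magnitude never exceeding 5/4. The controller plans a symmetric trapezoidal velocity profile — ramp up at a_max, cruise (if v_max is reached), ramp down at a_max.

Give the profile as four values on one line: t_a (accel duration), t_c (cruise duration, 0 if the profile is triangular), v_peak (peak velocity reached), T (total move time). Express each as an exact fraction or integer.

vₘ²/aₘ = (185/16)²/(5/4) = 6845/64
125/64 < 6845/64 so t_c = 0
v_peak = √(125/64·5/4) = √(625/256) = 25/16
t_a = (25/16)/(5/4) = 5/4; t_c = 0
T = 2·5/4 = 5/2

t_a=5/4 t_c=0 v_peak=25/16 T=5/2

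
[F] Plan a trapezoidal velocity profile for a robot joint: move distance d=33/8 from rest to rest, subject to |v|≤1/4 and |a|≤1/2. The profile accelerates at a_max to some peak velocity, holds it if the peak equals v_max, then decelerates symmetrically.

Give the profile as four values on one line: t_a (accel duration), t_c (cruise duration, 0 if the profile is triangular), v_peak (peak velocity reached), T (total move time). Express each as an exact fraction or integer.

t_a=1/2 t_c=16 v_peak=1/4 T=17

v_max²/a_max = (1/4)²/(1/2) = 1/8
33/8 ≥ 1/8 → trapezoidal
t_a = (1/4)/(1/2) = 1/2; v_peak = 1/4
d_cruise = 33/8 − 1/8 = 4; t_c = 4/(1/4) = 16
T = 2·1/2 + 16 = 17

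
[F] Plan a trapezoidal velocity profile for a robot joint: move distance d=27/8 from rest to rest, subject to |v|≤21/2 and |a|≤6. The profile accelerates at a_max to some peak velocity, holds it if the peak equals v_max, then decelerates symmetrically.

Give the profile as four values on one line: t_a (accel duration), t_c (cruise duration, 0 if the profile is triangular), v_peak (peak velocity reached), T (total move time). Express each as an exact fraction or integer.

vₘ²/aₘ = (21/2)²/6 = 147/8
27/8 < 147/8 → triangular
v_peak = √(27/8·6) = √(81/4) = 9/2
t_a = (9/2)/6 = 3/4; t_c = 0
T = 2·3/4 = 3/2

t_a=3/4 t_c=0 v_peak=9/2 T=3/2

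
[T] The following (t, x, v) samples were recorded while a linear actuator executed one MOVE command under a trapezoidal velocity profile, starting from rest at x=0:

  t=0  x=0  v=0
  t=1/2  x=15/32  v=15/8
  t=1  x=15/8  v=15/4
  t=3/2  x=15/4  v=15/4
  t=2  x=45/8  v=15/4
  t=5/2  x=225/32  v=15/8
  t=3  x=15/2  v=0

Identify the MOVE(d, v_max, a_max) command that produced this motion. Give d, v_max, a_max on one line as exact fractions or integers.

final state: t=3, x=15/2, v=0 → d = 15/2
a_max = (15/8−0)/(1/2−0) = 15/4
max v = 15/4 over t∈[1,2] → v_max = 15/4
check: 15/4·(1+1) = 15/2 ✓

d=15/2 v_max=15/4 a_max=15/4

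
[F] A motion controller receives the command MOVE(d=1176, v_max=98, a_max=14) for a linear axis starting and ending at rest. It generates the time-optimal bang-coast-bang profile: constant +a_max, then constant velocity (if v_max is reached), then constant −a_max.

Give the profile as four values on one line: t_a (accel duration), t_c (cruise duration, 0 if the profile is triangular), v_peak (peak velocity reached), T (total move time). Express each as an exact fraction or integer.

v_max²/a_max = 98²/14 = 686
1176 ≥ 686 so v_max reached
t_a = 98/14 = 7; v_peak = 98
d_cruise = 1176 − 686 = 490; t_c = 490/98 = 5
T = 2·7 + 5 = 19

t_a=7 t_c=5 v_peak=98 T=19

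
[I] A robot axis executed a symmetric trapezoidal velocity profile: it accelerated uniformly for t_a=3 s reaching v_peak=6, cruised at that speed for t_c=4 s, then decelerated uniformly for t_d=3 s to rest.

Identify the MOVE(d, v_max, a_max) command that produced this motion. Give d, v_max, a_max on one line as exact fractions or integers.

d=42 v_max=6 a_max=2

a_max = 6/3 = 2
d_a = ½·6·3 = 9; d_c = 6·4 = 24
d = 2·9 + 24 = 42
t_c = 4 > 0 so v_max = 6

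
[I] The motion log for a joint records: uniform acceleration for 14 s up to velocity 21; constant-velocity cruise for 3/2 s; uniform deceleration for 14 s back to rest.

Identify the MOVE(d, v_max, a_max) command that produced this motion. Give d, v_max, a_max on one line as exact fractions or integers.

d=651/2 v_max=21 a_max=3/2

a_max = 21/14 = 3/2
d_a = ½·21·14 = 147; d_c = 21·3/2 = 63/2
d = 2·147 + 63/2 = 651/2
t_c = 3/2 > 0 ⇒ limit active, v_max = 21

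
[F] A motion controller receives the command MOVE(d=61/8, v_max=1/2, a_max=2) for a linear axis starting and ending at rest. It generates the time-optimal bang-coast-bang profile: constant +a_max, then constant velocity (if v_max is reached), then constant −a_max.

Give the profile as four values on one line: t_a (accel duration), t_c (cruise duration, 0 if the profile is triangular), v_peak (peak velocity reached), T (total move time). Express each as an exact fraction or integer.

v_max²/a_max = (1/2)²/2 = 1/8
61/8 ≥ 1/8 so v_max reached
t_a = (1/2)/2 = 1/4; v_peak = 1/2
d_cruise = 61/8 − 1/8 = 15/2; t_c = (15/2)/(1/2) = 15
T = 2·1/4 + 15 = 31/2

t_a=1/4 t_c=15 v_peak=1/2 T=31/2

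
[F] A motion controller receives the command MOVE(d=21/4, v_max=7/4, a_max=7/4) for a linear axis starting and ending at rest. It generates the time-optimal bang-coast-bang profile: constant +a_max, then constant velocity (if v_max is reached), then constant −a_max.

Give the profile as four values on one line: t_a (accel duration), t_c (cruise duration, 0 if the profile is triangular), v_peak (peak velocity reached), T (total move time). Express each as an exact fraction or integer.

(v_max)²/a_max = (7/4)²/(7/4) = 7/4
21/4 ≥ 7/4 ⇒ cruise phase
t_a = (7/4)/(7/4) = 1; v_peak = 7/4
d_cruise = 21/4 − 7/4 = 7/2; t_c = (7/2)/(7/4) = 2
T = 2·1 + 2 = 4

t_a=1 t_c=2 v_peak=7/4 T=4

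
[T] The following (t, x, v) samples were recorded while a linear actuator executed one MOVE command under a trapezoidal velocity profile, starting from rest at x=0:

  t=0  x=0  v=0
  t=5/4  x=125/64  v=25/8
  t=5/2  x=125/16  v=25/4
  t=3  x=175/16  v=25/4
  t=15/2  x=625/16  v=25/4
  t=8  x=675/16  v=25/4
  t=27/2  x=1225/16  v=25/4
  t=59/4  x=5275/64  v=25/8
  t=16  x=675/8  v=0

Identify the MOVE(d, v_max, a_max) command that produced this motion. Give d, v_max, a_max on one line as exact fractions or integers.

final state: t=16, x=675/8, v=0 → d = 675/8
a_max = (25/8−0)/(5/4−0) = 5/2
max v = 25/4 over t∈[5/2,27/2] → v_max = 25/4
check: 25/4·(5/2+11) = 675/8 ✓

d=675/8 v_max=25/4 a_max=5/2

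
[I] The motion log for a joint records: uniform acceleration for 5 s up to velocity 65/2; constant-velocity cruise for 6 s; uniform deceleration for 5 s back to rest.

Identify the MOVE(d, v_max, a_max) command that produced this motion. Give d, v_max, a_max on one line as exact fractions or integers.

a_max = (65/2)/5 = 13/2
d_a = ½·65/2·5 = 325/4; d_c = 65/2·6 = 195
d = 2·325/4 + 195 = 715/2
t_c = 6 > 0 ⇒ limit active, v_max = 65/2

d=715/2 v_max=65/2 a_max=13/2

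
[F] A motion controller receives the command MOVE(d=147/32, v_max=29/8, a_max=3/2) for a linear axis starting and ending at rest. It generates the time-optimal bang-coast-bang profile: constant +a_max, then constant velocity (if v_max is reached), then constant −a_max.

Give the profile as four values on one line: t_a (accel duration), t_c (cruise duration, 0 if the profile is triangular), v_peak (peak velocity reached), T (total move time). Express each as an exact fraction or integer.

v_max²/a_max = (29/8)²/(3/2) = 841/96
147/32 < 841/96 so t_c = 0
v_peak = √(147/32·3/2) = √(441/64) = 21/8
t_a = (21/8)/(3/2) = 7/4; t_c = 0
T = 2·7/4 = 7/2

t_a=7/4 t_c=0 v_peak=21/8 T=7/2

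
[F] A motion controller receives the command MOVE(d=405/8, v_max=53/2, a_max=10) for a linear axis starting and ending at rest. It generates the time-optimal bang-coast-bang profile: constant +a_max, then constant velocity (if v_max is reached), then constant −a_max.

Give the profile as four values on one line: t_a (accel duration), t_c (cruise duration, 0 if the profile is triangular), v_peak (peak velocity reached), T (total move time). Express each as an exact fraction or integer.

t_a=9/4 t_c=0 v_peak=45/2 T=9/2

(v_max)²/a_max = (53/2)²/10 = 2809/40
405/8 < 2809/40 so t_c = 0
v_peak = √(405/8·10) = √(2025/4) = 45/2
t_a = (45/2)/10 = 9/4; t_c = 0
T = 2·9/4 = 9/2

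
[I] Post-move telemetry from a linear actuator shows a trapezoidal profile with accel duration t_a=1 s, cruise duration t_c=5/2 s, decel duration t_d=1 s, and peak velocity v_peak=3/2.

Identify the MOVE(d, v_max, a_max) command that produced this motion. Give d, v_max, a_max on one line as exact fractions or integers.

d=21/4 v_max=3/2 a_max=3/2

a_max = (3/2)/1 = 3/2
d_a = ½·3/2·1 = 3/4; d_c = 3/2·5/2 = 15/4
d = 2·3/4 + 15/4 = 21/4
t_c = 5/2 > 0 ⇒ limit active, v_max = 3/2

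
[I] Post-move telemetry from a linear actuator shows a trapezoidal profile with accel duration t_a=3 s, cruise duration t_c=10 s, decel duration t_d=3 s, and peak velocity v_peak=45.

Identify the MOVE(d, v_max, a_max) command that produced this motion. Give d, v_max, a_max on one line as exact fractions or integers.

a_max = 45/3 = 15
d_a = ½·45·3 = 135/2; d_c = 45·10 = 450
d = 2·135/2 + 450 = 585
t_c = 10 > 0 ⇒ limit active, v_max = 45

d=585 v_max=45 a_max=15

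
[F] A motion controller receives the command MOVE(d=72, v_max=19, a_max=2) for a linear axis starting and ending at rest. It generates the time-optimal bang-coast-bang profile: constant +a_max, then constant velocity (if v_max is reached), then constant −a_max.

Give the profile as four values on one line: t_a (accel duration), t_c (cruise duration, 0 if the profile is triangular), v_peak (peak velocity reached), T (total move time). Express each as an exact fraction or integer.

(v_max)²/a_max = 19²/2 = 361/2
72 < 361/2 → triangular
v_peak = √(72·2) = √144 = 12
t_a = 12/2 = 6; t_c = 0
T = 2·6 = 12

t_a=6 t_c=0 v_peak=12 T=12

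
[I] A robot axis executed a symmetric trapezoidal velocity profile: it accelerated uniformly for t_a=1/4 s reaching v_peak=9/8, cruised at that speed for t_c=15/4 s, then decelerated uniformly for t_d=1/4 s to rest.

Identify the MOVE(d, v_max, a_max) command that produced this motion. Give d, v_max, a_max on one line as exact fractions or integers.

d=9/2 v_max=9/8 a_max=9/2

a_max = (9/8)/(1/4) = 9/2
d_a = ½·9/8·1/4 = 9/64; d_c = 9/8·15/4 = 135/32
d = 2·9/64 + 135/32 = 9/2
t_c = 15/4 > 0 → v_max = v_peak = 9/8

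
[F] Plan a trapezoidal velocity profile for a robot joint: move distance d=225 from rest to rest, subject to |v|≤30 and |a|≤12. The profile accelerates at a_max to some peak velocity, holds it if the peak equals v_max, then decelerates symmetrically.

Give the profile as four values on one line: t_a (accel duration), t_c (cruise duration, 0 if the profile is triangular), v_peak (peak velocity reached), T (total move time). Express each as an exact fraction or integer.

t_a=5/2 t_c=5 v_peak=30 T=10

vₘ²/aₘ = 30²/12 = 75
225 ≥ 75 so v_max reached
t_a = 30/12 = 5/2; v_peak = 30
d_cruise = 225 − 75 = 150; t_c = 150/30 = 5
T = 2·5/2 + 5 = 10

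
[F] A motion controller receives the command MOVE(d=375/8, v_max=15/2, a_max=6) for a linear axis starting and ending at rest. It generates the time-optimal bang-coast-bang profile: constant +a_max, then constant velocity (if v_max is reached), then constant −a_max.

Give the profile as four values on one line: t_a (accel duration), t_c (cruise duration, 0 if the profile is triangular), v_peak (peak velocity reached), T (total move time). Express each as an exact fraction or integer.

vₘ²/aₘ = (15/2)²/6 = 75/8
375/8 ≥ 75/8 → trapezoidal
t_a = (15/2)/6 = 5/4; v_peak = 15/2
d_cruise = 375/8 − 75/8 = 75/2; t_c = (75/2)/(15/2) = 5
T = 2·5/4 + 5 = 15/2

t_a=5/4 t_c=5 v_peak=15/2 T=15/2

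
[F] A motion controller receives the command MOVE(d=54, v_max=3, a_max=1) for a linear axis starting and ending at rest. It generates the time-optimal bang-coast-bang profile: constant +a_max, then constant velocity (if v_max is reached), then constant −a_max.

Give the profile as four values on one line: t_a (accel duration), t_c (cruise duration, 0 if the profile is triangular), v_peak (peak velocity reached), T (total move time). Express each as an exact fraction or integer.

v_max²/a_max = 3²/1 = 9
54 ≥ 9 → trapezoidal
t_a = 3/1 = 3; v_peak = 3
d_cruise = 54 − 9 = 45; t_c = 45/3 = 15
T = 2·3 + 15 = 21

t_a=3 t_c=15 v_peak=3 T=21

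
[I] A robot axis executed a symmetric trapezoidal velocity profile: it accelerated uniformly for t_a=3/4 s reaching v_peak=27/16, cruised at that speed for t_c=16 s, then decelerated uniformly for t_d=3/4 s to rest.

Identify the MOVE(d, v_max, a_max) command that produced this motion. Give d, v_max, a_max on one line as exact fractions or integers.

d=1809/64 v_max=27/16 a_max=9/4

a_max = (27/16)/(3/4) = 9/4
d_a = ½·27/16·3/4 = 81/128; d_c = 27/16·16 = 27
d = 2·81/128 + 27 = 1809/64
t_c = 16 > 0 → v_max = v_peak = 27/16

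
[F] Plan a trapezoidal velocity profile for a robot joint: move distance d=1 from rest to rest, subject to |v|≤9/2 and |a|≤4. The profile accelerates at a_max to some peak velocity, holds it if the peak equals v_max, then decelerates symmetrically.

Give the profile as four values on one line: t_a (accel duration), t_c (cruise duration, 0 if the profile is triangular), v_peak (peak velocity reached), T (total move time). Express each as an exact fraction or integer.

t_a=1/2 t_c=0 v_peak=2 T=1

vₘ²/aₘ = (9/2)²/4 = 81/16
1 < 81/16 → triangular
v_peak = √(1·4) = √4 = 2
t_a = 2/4 = 1/2; t_c = 0
T = 2·1/2 = 1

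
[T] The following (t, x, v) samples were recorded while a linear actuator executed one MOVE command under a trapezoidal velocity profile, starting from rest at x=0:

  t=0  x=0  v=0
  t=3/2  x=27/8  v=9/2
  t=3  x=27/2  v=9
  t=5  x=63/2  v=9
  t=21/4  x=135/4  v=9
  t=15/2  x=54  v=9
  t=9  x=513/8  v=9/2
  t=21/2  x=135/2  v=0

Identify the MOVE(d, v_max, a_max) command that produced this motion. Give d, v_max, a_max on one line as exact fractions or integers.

final state: t=21/2, x=135/2, v=0 → d = 135/2
a_max = (9/2−0)/(3/2−0) = 3
max v = 9 over t∈[3,15/2] → v_max = 9
check: 9·(3+9/2) = 135/2 ✓

d=135/2 v_max=9 a_max=3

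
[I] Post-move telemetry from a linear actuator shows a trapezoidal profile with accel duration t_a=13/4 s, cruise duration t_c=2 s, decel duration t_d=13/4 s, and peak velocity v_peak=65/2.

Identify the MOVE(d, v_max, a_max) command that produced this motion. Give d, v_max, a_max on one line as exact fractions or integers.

a_max = (65/2)/(13/4) = 10
d_a = ½·65/2·13/4 = 845/16; d_c = 65/2·2 = 65
d = 2·845/16 + 65 = 1365/8
t_c = 2 > 0 ⇒ limit active, v_max = 65/2

d=1365/8 v_max=65/2 a_max=10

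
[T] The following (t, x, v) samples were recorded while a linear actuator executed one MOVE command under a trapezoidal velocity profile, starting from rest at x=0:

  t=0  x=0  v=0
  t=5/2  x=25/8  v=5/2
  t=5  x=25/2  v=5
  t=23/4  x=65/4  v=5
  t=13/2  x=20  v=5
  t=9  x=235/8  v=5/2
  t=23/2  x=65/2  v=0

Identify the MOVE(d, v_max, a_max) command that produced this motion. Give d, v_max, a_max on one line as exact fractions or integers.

d=65/2 v_max=5 a_max=1

final state: t=23/2, x=65/2, v=0 → d = 65/2
a_max = (5/2−0)/(5/2−0) = 1
max v = 5 over t∈[5,13/2] → v_max = 5
check: 5·(5+3/2) = 65/2 ✓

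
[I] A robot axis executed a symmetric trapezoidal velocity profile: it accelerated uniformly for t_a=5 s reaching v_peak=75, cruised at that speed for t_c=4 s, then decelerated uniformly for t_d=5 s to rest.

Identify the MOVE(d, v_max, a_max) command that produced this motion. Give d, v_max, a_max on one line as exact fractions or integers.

a_max = 75/5 = 15
d_a = ½·75·5 = 375/2; d_c = 75·4 = 300
d = 2·375/2 + 300 = 675
t_c = 4 > 0 so v_max = 75

d=675 v_max=75 a_max=15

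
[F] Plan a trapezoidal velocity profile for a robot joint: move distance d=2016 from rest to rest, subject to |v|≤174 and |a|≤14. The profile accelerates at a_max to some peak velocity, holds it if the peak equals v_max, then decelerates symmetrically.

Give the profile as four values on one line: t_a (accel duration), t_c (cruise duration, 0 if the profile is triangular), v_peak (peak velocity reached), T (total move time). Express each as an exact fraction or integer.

t_a=12 t_c=0 v_peak=168 T=24

(v_max)²/a_max = 174²/14 = 15138/7
2016 < 15138/7 so t_c = 0
v_peak = √(2016·14) = √28224 = 168
t_a = 168/14 = 12; t_c = 0
T = 2·12 = 24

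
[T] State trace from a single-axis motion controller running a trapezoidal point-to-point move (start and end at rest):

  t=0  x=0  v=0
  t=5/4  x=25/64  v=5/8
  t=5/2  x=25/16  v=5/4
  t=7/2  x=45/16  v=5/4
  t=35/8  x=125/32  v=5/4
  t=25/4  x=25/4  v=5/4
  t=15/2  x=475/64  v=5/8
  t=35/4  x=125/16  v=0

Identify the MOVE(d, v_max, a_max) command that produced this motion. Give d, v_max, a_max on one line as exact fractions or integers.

d=125/16 v_max=5/4 a_max=1/2

final state: t=35/4, x=125/16, v=0 → d = 125/16
a_max = (5/8−0)/(5/4−0) = 1/2
max v = 5/4 over t∈[5/2,25/4] → v_max = 5/4
check: 5/4·(5/2+15/4) = 125/16 ✓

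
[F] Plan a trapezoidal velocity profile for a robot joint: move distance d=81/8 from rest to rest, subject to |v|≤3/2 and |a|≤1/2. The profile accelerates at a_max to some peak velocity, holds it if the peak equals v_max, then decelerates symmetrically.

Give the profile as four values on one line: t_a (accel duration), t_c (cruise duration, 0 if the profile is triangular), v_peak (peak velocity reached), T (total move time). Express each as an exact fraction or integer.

(v_max)²/a_max = (3/2)²/(1/2) = 9/2
81/8 ≥ 9/2 ⇒ cruise phase
t_a = (3/2)/(1/2) = 3; v_peak = 3/2
d_cruise = 81/8 − 9/2 = 45/8; t_c = (45/8)/(3/2) = 15/4
T = 2·3 + 15/4 = 39/4

t_a=3 t_c=15/4 v_peak=3/2 T=39/4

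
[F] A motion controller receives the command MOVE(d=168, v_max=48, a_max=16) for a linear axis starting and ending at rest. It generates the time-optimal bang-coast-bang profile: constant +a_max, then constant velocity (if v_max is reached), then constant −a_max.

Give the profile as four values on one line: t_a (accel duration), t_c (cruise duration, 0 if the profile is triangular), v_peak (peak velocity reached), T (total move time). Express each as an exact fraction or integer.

vₘ²/aₘ = 48²/16 = 144
168 ≥ 144 → trapezoidal
t_a = 48/16 = 3; v_peak = 48
d_cruise = 168 − 144 = 24; t_c = 24/48 = 1/2
T = 2·3 + 1/2 = 13/2

t_a=3 t_c=1/2 v_peak=48 T=13/2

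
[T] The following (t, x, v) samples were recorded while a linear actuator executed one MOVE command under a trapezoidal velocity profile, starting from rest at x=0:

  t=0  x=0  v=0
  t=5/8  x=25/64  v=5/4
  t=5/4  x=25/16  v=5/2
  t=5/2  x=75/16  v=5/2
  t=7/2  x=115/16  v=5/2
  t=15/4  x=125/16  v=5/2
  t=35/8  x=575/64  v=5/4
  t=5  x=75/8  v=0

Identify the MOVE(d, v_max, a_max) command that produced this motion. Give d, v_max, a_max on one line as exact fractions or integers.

final state: t=5, x=75/8, v=0 → d = 75/8
a_max = (5/4−0)/(5/8−0) = 2
max v = 5/2 over t∈[5/4,15/4] → v_max = 5/2
check: 5/2·(5/4+5/2) = 75/8 ✓

d=75/8 v_max=5/2 a_max=2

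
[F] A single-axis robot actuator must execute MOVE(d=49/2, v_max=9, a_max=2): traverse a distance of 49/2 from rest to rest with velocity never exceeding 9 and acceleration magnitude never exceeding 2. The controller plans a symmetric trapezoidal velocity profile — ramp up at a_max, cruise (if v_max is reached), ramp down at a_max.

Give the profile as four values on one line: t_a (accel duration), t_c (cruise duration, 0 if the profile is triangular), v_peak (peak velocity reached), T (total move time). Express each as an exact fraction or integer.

t_a=7/2 t_c=0 v_peak=7 T=7

v_max²/a_max = 9²/2 = 81/2
49/2 < 81/2 ⇒ no cruise
v_peak = √(49/2·2) = √49 = 7
t_a = 7/2; t_c = 0
T = 2·7/2 = 7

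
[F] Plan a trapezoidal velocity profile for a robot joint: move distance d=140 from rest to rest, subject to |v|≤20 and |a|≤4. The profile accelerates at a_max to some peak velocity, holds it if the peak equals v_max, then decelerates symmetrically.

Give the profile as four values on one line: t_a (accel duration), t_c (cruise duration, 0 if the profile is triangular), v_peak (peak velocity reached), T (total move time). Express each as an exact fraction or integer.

t_a=5 t_c=2 v_peak=20 T=12

vₘ²/aₘ = 20²/4 = 100
140 ≥ 100 ⇒ cruise phase
t_a = 20/4 = 5; v_peak = 20
d_cruise = 140 − 100 = 40; t_c = 40/20 = 2
T = 2·5 + 2 = 12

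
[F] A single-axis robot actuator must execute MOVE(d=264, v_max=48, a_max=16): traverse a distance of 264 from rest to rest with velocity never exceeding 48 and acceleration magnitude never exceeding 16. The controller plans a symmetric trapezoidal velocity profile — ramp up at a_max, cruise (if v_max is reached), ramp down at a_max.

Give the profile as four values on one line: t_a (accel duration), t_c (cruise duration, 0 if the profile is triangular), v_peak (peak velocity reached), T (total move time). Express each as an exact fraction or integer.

t_a=3 t_c=5/2 v_peak=48 T=17/2

vₘ²/aₘ = 48²/16 = 144
264 ≥ 144 ⇒ cruise phase
t_a = 48/16 = 3; v_peak = 48
d_cruise = 264 − 144 = 120; t_c = 120/48 = 5/2
T = 2·3 + 5/2 = 17/2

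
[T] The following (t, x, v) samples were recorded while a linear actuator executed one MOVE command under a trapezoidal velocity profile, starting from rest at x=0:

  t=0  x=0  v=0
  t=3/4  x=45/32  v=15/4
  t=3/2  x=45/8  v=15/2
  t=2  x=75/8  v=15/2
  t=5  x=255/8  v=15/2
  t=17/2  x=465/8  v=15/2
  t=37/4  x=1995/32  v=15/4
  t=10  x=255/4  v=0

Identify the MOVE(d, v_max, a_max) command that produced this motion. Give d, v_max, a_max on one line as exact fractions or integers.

d=255/4 v_max=15/2 a_max=5

final state: t=10, x=255/4, v=0 → d = 255/4
a_max = (15/4−0)/(3/4−0) = 5
max v = 15/2 over t∈[3/2,17/2] → v_max = 15/2
check: 15/2·(3/2+7) = 255/4 ✓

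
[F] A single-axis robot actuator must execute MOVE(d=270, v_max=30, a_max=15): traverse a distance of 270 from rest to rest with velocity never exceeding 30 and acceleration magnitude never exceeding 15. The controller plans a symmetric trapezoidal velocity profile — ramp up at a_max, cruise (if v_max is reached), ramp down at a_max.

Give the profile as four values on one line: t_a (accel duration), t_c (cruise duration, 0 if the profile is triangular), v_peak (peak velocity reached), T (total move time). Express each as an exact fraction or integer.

(v_max)²/a_max = 30²/15 = 60
270 ≥ 60 → trapezoidal
t_a = 30/15 = 2; v_peak = 30
d_cruise = 270 − 60 = 210; t_c = 210/30 = 7
T = 2·2 + 7 = 11

t_a=2 t_c=7 v_peak=30 T=11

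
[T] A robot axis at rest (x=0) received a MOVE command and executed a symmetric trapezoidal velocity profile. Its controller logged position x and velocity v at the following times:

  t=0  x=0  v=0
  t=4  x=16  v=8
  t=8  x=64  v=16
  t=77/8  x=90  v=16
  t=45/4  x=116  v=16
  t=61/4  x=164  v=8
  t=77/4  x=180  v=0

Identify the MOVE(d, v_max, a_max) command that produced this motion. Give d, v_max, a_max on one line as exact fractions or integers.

d=180 v_max=16 a_max=2

final state: t=77/4, x=180, v=0 → d = 180
a_max = (8−0)/(4−0) = 2
max v = 16 over t∈[8,45/4] → v_max = 16
check: 16·(8+13/4) = 180 ✓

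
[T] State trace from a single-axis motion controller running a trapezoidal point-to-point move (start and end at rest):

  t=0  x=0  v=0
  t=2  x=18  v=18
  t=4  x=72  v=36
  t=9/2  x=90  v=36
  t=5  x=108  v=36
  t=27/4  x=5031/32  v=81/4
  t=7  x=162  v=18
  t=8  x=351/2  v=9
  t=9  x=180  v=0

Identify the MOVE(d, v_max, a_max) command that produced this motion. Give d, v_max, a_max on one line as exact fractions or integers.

final state: t=9, x=180, v=0 → d = 180
a_max = (18−0)/(2−0) = 9
max v = 36 over t∈[4,5] → v_max = 36
check: 36·(4+1) = 180 ✓

d=180 v_max=36 a_max=9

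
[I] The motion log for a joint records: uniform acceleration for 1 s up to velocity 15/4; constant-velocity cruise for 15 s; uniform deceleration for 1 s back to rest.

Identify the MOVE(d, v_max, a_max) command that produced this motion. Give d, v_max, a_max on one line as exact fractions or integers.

a_max = (15/4)/1 = 15/4
d_a = ½·15/4·1 = 15/8; d_c = 15/4·15 = 225/4
d = 2·15/8 + 225/4 = 60
t_c = 15 > 0 so v_max = 15/4

d=60 v_max=15/4 a_max=15/4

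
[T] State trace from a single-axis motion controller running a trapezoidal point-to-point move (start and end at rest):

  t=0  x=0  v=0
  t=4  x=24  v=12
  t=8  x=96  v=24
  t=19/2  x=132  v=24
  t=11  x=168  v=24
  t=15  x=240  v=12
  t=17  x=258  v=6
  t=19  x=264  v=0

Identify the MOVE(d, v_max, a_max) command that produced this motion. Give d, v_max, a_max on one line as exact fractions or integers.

final state: t=19, x=264, v=0 → d = 264
a_max = (12−0)/(4−0) = 3
max v = 24 over t∈[8,11] → v_max = 24
check: 24·(8+3) = 264 ✓

d=264 v_max=24 a_max=3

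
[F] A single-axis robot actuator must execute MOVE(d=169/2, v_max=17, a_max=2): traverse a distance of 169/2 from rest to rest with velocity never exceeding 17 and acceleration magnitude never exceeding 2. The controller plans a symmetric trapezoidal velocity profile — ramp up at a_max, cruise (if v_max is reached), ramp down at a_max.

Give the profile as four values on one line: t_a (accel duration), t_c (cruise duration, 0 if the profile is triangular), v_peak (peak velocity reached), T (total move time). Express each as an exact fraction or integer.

vₘ²/aₘ = 17²/2 = 289/2
169/2 < 289/2 so t_c = 0
v_peak = √(169/2·2) = √169 = 13
t_a = 13/2; t_c = 0
T = 2·13/2 = 13

t_a=13/2 t_c=0 v_peak=13 T=13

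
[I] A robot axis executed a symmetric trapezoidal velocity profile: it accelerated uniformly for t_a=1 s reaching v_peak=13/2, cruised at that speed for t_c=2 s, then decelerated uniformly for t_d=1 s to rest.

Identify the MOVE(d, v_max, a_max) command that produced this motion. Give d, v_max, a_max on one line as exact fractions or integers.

d=39/2 v_max=13/2 a_max=13/2

a_max = (13/2)/1 = 13/2
d_a = ½·13/2·1 = 13/4; d_c = 13/2·2 = 13
d = 2·13/4 + 13 = 39/2
t_c = 2 > 0 → v_max = v_peak = 13/2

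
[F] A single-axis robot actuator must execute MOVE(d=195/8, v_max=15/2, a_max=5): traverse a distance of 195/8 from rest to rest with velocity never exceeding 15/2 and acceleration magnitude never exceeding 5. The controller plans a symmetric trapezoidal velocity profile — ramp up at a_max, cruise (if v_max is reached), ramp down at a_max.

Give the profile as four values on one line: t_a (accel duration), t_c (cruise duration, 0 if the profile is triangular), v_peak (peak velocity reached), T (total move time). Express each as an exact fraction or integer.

t_a=3/2 t_c=7/4 v_peak=15/2 T=19/4

v_max²/a_max = (15/2)²/5 = 45/4
195/8 ≥ 45/4 → trapezoidal
t_a = (15/2)/5 = 3/2; v_peak = 15/2
d_cruise = 195/8 − 45/4 = 105/8; t_c = (105/8)/(15/2) = 7/4
T = 2·3/2 + 7/4 = 19/4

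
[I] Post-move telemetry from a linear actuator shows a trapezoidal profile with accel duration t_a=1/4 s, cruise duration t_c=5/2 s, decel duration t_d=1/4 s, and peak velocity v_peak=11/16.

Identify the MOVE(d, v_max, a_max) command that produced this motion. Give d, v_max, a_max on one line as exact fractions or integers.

a_max = (11/16)/(1/4) = 11/4
d_a = ½·11/16·1/4 = 11/128; d_c = 11/16·5/2 = 55/32
d = 2·11/128 + 55/32 = 121/64
t_c = 5/2 > 0 ⇒ limit active, v_max = 11/16

d=121/64 v_max=11/16 a_max=11/4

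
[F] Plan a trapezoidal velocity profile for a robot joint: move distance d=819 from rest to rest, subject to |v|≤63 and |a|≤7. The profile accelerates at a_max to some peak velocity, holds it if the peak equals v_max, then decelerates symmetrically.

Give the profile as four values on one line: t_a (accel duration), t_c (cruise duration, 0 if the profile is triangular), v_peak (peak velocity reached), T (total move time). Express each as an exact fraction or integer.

t_a=9 t_c=4 v_peak=63 T=22

v_max²/a_max = 63²/7 = 567
819 ≥ 567 so v_max reached
t_a = 63/7 = 9; v_peak = 63
d_cruise = 819 − 567 = 252; t_c = 252/63 = 4
T = 2·9 + 4 = 22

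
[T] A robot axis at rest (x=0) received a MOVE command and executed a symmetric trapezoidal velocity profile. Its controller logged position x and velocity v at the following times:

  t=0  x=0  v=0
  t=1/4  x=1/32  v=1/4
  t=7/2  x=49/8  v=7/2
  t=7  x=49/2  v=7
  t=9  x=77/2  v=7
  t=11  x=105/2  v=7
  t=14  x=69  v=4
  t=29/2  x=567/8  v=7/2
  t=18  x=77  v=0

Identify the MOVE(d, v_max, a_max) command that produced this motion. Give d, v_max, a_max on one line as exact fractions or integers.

final state: t=18, x=77, v=0 → d = 77
a_max = (1/4−0)/(1/4−0) = 1
max v = 7 over t∈[7,11] → v_max = 7
check: 7·(7+4) = 77 ✓

d=77 v_max=7 a_max=1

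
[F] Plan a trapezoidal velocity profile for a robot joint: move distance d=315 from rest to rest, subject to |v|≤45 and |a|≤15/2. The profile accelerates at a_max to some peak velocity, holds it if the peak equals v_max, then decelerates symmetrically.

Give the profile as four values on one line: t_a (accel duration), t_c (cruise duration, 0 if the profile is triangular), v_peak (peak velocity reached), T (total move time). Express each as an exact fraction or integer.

t_a=6 t_c=1 v_peak=45 T=13

v_max²/a_max = 45²/(15/2) = 270
315 ≥ 270 so v_max reached
t_a = 45/(15/2) = 6; v_peak = 45
d_cruise = 315 − 270 = 45; t_c = 45/45 = 1
T = 2·6 + 1 = 13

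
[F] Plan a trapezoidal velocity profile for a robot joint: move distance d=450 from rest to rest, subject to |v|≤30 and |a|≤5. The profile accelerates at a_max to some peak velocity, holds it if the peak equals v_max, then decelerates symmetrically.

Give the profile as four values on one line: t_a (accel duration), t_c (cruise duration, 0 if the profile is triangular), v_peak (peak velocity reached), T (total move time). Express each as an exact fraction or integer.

t_a=6 t_c=9 v_peak=30 T=21

vₘ²/aₘ = 30²/5 = 180
450 ≥ 180 ⇒ cruise phase
t_a = 30/5 = 6; v_peak = 30
d_cruise = 450 − 180 = 270; t_c = 270/30 = 9
T = 2·6 + 9 = 21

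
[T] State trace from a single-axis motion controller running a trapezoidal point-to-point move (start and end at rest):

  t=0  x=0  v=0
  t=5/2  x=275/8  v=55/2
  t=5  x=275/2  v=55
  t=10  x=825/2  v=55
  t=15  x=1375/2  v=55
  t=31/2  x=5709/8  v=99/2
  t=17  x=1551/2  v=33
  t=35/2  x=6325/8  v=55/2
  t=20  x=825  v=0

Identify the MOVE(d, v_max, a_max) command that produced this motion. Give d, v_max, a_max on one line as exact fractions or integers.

final state: t=20, x=825, v=0 → d = 825
a_max = (55/2−0)/(5/2−0) = 11
max v = 55 over t∈[5,15] → v_max = 55
check: 55·(5+10) = 825 ✓

d=825 v_max=55 a_max=11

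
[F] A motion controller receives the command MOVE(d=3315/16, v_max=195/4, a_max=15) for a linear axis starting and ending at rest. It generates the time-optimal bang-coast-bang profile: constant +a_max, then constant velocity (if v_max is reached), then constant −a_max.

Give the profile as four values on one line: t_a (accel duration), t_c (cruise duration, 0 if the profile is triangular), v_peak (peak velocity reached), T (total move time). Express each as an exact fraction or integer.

vₘ²/aₘ = (195/4)²/15 = 2535/16
3315/16 ≥ 2535/16 → trapezoidal
t_a = (195/4)/15 = 13/4; v_peak = 195/4
d_cruise = 3315/16 − 2535/16 = 195/4; t_c = (195/4)/(195/4) = 1
T = 2·13/4 + 1 = 15/2

t_a=13/4 t_c=1 v_peak=195/4 T=15/2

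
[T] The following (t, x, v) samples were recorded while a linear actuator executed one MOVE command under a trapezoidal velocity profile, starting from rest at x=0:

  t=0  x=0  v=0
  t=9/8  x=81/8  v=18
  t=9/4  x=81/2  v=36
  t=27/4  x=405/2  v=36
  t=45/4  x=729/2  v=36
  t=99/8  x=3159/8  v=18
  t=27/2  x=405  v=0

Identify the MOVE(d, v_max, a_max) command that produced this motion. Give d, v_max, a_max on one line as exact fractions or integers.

final state: t=27/2, x=405, v=0 → d = 405
a_max = (18−0)/(9/8−0) = 16
max v = 36 over t∈[9/4,45/4] → v_max = 36
check: 36·(9/4+9) = 405 ✓

d=405 v_max=36 a_max=16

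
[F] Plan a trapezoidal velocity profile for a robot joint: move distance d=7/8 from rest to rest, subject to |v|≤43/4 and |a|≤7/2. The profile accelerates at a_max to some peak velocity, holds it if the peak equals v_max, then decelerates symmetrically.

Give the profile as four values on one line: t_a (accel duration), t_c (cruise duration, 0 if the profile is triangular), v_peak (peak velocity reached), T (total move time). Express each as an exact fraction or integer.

(v_max)²/a_max = (43/4)²/(7/2) = 1849/56
7/8 < 1849/56 ⇒ no cruise
v_peak = √(7/8·7/2) = √(49/16) = 7/4
t_a = (7/4)/(7/2) = 1/2; t_c = 0
T = 2·1/2 = 1

t_a=1/2 t_c=0 v_peak=7/4 T=1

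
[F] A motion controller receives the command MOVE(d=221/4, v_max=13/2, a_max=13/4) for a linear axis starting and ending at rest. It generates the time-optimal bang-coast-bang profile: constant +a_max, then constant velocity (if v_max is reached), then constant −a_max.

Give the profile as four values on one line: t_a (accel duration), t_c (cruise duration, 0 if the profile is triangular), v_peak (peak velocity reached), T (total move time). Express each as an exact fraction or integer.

t_a=2 t_c=13/2 v_peak=13/2 T=21/2

vₘ²/aₘ = (13/2)²/(13/4) = 13
221/4 ≥ 13 so v_max reached
t_a = (13/2)/(13/4) = 2; v_peak = 13/2
d_cruise = 221/4 − 13 = 169/4; t_c = (169/4)/(13/2) = 13/2
T = 2·2 + 13/2 = 21/2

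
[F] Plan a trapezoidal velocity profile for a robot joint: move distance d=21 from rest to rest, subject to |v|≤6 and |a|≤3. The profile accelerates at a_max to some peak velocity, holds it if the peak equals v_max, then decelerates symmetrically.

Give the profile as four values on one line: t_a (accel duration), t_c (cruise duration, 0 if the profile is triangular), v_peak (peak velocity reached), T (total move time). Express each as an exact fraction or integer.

t_a=2 t_c=3/2 v_peak=6 T=11/2

vₘ²/aₘ = 6²/3 = 12
21 ≥ 12 → trapezoidal
t_a = 6/3 = 2; v_peak = 6
d_cruise = 21 − 12 = 9; t_c = 9/6 = 3/2
T = 2·2 + 3/2 = 11/2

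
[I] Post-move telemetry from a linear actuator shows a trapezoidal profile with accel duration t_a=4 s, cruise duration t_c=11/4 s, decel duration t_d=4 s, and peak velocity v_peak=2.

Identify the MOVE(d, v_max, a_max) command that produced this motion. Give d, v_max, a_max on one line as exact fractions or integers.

a_max = 2/4 = 1/2
d_a = ½·2·4 = 4; d_c = 2·11/4 = 11/2
d = 2·4 + 11/2 = 27/2
t_c = 11/4 > 0 so v_max = 2

d=27/2 v_max=2 a_max=1/2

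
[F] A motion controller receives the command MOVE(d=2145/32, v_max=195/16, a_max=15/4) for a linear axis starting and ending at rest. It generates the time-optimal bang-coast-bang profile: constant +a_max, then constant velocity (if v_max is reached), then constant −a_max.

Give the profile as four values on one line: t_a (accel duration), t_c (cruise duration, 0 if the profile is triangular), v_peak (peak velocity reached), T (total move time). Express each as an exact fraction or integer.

t_a=13/4 t_c=9/4 v_peak=195/16 T=35/4

vₘ²/aₘ = (195/16)²/(15/4) = 2535/64
2145/32 ≥ 2535/64 so v_max reached
t_a = (195/16)/(15/4) = 13/4; v_peak = 195/16
d_cruise = 2145/32 − 2535/64 = 1755/64; t_c = (1755/64)/(195/16) = 9/4
T = 2·13/4 + 9/4 = 35/4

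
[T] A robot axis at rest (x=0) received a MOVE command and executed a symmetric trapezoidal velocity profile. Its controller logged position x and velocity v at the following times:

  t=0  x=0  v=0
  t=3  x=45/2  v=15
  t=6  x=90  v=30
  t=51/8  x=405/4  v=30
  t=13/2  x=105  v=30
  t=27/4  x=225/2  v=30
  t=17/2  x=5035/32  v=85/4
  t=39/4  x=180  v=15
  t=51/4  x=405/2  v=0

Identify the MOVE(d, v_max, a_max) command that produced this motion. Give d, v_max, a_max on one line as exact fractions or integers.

final state: t=51/4, x=405/2, v=0 → d = 405/2
a_max = (15−0)/(3−0) = 5
max v = 30 over t∈[6,27/4] → v_max = 30
check: 30·(6+3/4) = 405/2 ✓

d=405/2 v_max=30 a_max=5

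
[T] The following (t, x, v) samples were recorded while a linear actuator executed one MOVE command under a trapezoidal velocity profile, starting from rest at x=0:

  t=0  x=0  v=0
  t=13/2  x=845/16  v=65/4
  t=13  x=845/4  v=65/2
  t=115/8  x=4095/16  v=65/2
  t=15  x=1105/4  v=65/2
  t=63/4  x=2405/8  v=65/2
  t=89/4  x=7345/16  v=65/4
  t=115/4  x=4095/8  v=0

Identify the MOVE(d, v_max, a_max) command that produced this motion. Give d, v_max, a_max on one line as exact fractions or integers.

d=4095/8 v_max=65/2 a_max=5/2

final state: t=115/4, x=4095/8, v=0 → d = 4095/8
a_max = (65/4−0)/(13/2−0) = 5/2
max v = 65/2 over t∈[13,63/4] → v_max = 65/2
check: 65/2·(13+11/4) = 4095/8 ✓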